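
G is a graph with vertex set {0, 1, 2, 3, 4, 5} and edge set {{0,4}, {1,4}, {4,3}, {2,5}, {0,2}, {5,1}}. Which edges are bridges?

The edges on the cycle 0-2-5-1-4-0 are not bridges since each lies on that cycle.
But removing 4–3 disconnects 4 from 3 — this is a bridge.

3-4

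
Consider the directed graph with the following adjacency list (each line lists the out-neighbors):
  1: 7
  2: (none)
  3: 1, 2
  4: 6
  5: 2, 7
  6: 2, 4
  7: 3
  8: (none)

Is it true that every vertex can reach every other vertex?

There is no directed path from 3 to 4, so the graph is not strongly connected.

No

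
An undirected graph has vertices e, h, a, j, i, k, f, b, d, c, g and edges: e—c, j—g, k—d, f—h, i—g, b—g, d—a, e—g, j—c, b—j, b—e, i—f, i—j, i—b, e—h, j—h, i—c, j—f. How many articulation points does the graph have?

1

Removing d increases the component count from 2 to 3, so d is a cut vertex.
By contrast removing i leaves 2 components; it is not a cut vertex. No other vertex is a cut vertex either.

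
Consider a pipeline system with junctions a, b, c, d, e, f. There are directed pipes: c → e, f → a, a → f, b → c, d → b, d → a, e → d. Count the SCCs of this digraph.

2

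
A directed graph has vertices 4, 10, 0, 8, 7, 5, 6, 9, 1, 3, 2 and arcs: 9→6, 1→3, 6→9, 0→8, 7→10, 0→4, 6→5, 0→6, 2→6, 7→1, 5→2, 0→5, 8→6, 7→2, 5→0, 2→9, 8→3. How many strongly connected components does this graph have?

6

{0, 2, 5, 6, 8, 9} are all mutually reachable — one SCC of size 6.
{3} is an SCC by itself.
{7} is an SCC by itself.
{10} is an SCC by itself.
{1} is an SCC by itself.
(and 1 more singleton SCC)
That gives 6 strongly connected components.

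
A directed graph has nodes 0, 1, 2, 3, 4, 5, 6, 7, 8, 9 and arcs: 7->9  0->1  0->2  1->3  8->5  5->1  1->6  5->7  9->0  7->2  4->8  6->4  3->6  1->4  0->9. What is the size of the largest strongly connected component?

{0, 1, 3, 4, 5, 6, 7, 8, 9} are all mutually reachable — one SCC of size 9.
{2} is an SCC by itself.
The largest has 9 vertices.

9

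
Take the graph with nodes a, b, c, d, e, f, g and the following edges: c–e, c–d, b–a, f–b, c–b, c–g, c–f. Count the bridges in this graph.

The edges on the cycle c-f-b-c are not bridges since each lies on that cycle.
But removing e–c disconnects e from c; removing c–d disconnects c from d; removing c–g disconnects c from g; removing a–b disconnects a from b — these are bridges.
That makes 4 bridges.

4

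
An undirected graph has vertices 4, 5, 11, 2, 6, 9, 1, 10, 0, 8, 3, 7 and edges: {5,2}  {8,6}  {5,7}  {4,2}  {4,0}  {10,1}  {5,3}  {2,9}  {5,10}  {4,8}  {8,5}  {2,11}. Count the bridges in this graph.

The edges on the cycle 4-8-5-2-4 are not bridges since each lies on that cycle.
But removing 1-10 disconnects 1 from 10; removing 7-5 disconnects 7 from 5; removing 8-6 disconnects 8 from 6; removing 2-11 disconnects 2 from 11 — these are bridges.
In total 8 edges are bridges.

8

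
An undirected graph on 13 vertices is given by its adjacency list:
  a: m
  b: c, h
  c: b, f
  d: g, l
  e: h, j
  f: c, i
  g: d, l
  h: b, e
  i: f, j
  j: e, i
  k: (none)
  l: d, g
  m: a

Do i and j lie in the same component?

Yes

From i we can reach b, c, e, f, h, i, j, which includes j.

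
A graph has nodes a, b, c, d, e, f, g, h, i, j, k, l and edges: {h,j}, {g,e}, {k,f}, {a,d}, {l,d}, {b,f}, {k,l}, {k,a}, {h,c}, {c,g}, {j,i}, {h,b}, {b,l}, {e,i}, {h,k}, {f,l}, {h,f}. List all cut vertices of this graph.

Removing h increases the component count from 1 to 2, so h is a cut vertex.
By contrast removing f leaves 1 component; it is not a cut vertex. No other vertex is a cut vertex either.

h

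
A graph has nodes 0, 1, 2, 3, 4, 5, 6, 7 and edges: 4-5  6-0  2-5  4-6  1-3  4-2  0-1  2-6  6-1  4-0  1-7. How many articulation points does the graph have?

Removing 1 increases the component count from 1 to 3, so 1 is a cut vertex.
By contrast removing 3 leaves 1 component; it is not a cut vertex. No other vertex is a cut vertex either.

1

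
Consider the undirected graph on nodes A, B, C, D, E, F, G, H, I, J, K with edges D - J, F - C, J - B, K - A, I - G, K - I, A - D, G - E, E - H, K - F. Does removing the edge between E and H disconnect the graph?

Yes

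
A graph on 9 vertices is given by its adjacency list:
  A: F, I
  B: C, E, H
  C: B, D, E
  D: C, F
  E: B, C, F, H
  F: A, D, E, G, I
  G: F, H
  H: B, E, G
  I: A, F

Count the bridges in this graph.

The edges on the cycle F-A-I-F are not bridges since each lies on that cycle.
Every edge lies on some cycle, so there are no bridges.

0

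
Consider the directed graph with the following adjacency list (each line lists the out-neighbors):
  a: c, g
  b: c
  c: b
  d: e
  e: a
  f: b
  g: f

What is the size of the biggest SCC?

{b, c} are all mutually reachable — one SCC of size 2.
{g} is an SCC by itself.
{a} is an SCC by itself.
{e} is an SCC by itself.
{d} is an SCC by itself.
(and 1 more singleton SCC)
The largest has 2 vertices.

2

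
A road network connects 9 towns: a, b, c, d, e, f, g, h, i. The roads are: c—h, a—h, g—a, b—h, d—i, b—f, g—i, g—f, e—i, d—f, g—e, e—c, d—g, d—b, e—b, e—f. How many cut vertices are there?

Removing b, for instance, still leaves 1 component. No single vertex removal increases the component count — the graph has no articulation points.

0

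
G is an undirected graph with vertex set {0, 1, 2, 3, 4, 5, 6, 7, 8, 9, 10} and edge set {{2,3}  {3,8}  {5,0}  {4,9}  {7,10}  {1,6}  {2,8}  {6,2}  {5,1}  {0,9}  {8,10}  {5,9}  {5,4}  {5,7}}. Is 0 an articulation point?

No

Deleting 0 leaves 1 component (was 1) (its neighbors 5, 9 remain connected to each other), so 0 is not a cut vertex.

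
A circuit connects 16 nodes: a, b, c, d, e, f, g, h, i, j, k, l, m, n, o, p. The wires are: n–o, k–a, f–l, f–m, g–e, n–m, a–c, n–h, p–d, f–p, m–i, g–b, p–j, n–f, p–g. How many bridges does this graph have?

12

The edges on the cycle n-f-m-n are not bridges since each lies on that cycle.
But removing f–l disconnects f from l; removing p–g disconnects p from g; removing p–d disconnects p from d; removing m–i disconnects m from i — these are bridges.
In total 12 edges are bridges.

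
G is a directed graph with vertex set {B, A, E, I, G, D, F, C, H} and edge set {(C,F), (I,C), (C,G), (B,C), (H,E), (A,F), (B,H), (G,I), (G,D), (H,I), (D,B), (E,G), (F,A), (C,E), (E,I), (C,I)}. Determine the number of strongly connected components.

2

{B, C, D, E, G, H, I} are all mutually reachable — one SCC of size 7.
{A, F} are all mutually reachable — one SCC of size 2.
That gives 2 strongly connected components.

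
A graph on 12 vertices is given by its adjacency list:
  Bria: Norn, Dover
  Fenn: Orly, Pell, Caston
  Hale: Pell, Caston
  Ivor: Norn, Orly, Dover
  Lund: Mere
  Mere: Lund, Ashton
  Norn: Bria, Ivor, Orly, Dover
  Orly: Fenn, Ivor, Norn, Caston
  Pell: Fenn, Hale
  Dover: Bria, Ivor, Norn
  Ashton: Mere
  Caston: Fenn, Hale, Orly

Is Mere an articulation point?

Yes

Deleting Mere raises the number of components from 2 to 3, so Mere is a cut vertex.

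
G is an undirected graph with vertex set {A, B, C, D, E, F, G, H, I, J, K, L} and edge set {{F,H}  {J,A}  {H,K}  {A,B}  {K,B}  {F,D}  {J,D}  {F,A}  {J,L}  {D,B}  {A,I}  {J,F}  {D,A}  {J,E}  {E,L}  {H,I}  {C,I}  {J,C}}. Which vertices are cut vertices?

J

Removing J increases the component count from 2 to 3, so J is a cut vertex.
By contrast removing B leaves 2 components; it is not a cut vertex. No other vertex is a cut vertex either.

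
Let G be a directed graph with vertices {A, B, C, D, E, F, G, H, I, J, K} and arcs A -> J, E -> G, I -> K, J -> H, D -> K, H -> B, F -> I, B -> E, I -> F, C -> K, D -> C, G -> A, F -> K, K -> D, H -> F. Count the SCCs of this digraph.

3

{A, B, E, G, H, J} are all mutually reachable — one SCC of size 6.
{C, D, K} are all mutually reachable — one SCC of size 3.
{F, I} are all mutually reachable — one SCC of size 2.
That gives 3 strongly connected components.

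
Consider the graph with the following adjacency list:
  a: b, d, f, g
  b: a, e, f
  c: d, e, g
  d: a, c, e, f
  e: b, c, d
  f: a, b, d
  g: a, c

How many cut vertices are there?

0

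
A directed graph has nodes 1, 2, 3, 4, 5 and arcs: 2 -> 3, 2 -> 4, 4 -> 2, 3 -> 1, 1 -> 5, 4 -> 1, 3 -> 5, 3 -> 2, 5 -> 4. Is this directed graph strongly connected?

Yes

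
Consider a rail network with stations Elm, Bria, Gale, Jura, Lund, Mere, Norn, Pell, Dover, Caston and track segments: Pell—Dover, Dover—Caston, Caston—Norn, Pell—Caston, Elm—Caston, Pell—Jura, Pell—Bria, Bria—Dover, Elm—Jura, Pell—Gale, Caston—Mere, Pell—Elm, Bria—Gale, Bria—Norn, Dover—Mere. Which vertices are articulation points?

none

Removing Gale, for instance, still leaves 2 components. No single vertex removal increases the component count — the graph has no articulation points.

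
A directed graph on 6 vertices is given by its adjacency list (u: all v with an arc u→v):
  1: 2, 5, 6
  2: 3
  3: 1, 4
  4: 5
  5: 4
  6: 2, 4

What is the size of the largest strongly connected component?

{1, 2, 3, 6} are all mutually reachable — one SCC of size 4.
{4, 5} are all mutually reachable — one SCC of size 2.
The largest has 4 vertices.

4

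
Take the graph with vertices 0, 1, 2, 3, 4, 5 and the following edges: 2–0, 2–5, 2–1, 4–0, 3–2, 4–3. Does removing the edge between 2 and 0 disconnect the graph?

No

After removing 2–0, the path 2-3-4-0 still connects them, so the edge is not a bridge.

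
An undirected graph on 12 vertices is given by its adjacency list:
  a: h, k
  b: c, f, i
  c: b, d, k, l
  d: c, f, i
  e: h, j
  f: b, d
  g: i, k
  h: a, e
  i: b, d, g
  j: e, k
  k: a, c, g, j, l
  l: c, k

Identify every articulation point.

k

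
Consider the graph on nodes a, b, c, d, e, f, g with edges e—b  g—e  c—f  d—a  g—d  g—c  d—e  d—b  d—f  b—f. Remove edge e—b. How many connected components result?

1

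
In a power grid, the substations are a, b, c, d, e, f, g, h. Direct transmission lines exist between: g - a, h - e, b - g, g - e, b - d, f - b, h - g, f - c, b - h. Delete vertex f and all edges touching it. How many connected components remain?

With f gone, the remaining components are: {c}; {a, b, d, e, g, h}.
That is 2 components.

2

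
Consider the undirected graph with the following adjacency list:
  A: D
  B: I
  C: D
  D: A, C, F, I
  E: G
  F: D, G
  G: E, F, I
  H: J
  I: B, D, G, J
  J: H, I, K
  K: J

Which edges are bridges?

The edges on the cycle F-G-I-D-F are not bridges since each lies on that cycle.
But removing B-I disconnects B from I; removing A-D disconnects A from D; removing I-J disconnects I from J; removing D-C disconnects D from C — these are bridges.
In total 7 edges are bridges.

A-D, B-I, C-D, E-G, H-J, I-J, J-K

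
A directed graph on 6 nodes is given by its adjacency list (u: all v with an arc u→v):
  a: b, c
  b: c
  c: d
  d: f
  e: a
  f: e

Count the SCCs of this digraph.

{a, b, c, d, e, f} are all mutually reachable — one SCC of size 6.
That gives 1 strongly connected component.

1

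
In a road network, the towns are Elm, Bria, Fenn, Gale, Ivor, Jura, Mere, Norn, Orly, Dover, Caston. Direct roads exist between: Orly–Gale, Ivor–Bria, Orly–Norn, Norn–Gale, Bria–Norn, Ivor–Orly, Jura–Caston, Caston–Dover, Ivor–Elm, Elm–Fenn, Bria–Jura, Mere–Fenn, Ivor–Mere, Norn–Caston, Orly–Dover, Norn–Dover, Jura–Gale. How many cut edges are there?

The edges on the cycle Bria-Jura-Gale-Norn-Bria are not bridges since each lies on that cycle.
Every edge lies on some cycle, so there are no bridges.

0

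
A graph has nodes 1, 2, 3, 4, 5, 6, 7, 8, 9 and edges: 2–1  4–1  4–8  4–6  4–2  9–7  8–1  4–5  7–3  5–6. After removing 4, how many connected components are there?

With 4 gone, the remaining components are: {5, 6}; {1, 2, 8}; {3, 7, 9}.
That is 3 components.

3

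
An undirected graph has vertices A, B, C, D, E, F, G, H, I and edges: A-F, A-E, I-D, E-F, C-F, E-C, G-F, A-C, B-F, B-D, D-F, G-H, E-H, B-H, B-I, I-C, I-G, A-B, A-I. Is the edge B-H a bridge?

No

After removing B-H, the path B-A-E-H still connects them, so the edge is not a bridge.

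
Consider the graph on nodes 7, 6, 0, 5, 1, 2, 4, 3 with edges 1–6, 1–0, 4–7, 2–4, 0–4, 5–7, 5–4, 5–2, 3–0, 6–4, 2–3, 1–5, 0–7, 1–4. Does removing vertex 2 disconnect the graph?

No

Deleting 2 leaves 1 component (was 1) (its neighbors 3, 4, 5 remain connected to each other), so 2 is not a cut vertex.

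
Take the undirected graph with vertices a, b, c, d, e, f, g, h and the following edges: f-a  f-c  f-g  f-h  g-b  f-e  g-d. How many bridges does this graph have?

removing c-f disconnects c from f; removing h-f disconnects h from f; removing f-g disconnects f from g; removing d-g disconnects d from g — these are bridges.
In total 7 edges are bridges.

7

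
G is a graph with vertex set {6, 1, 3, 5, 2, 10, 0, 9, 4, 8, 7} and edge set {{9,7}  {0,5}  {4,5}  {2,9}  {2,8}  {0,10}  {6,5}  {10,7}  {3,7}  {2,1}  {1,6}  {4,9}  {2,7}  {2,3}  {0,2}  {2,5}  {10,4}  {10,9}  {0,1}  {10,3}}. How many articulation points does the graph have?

1

Removing 2 increases the component count from 1 to 2, so 2 is a cut vertex.
By contrast removing 5 leaves 1 component; it is not a cut vertex. No other vertex is a cut vertex either.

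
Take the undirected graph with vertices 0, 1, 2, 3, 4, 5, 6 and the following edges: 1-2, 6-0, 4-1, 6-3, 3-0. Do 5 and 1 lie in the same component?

No

The component containing 5 is {5}, and 1 is not in it.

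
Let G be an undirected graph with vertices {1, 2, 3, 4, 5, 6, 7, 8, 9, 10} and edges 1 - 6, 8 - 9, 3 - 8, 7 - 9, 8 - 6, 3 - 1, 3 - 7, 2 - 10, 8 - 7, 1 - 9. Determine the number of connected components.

4 is isolated — a component by itself.
5 is isolated — a component by itself.
Starting from 2 we can reach 2, 10. That is one component of size 2.
Starting from 1 we can reach 1, 3, 6, 7, 8, 9. That is one component of size 6.
Total: 4 components.

4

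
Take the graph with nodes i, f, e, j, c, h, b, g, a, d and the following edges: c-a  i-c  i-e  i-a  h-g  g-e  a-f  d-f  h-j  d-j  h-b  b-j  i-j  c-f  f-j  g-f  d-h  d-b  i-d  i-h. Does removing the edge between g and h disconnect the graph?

After removing g-h, the path g-f-d-h still connects them, so the edge is not a bridge.

No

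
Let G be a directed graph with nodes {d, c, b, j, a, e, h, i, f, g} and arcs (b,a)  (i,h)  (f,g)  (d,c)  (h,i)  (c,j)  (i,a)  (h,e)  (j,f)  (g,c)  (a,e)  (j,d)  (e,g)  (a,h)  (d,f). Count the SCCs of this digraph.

4

{c, d, f, g, j} are all mutually reachable — one SCC of size 5.
{a, h, i} are all mutually reachable — one SCC of size 3.
{b} is an SCC by itself.
{e} is an SCC by itself.
That gives 4 strongly connected components.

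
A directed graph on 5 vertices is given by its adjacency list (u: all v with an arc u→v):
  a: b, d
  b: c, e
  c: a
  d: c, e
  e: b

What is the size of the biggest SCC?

5

{a, b, c, d, e} are all mutually reachable — one SCC of size 5.
The largest has 5 vertices.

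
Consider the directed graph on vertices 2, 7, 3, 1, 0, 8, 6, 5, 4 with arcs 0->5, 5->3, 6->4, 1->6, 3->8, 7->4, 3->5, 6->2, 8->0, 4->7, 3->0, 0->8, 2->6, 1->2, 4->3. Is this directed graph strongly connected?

There is no directed path from 2 to 1, so the graph is not strongly connected.

No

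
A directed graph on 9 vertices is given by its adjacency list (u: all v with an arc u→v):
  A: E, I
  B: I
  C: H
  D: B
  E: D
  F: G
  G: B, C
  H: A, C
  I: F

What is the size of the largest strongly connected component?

9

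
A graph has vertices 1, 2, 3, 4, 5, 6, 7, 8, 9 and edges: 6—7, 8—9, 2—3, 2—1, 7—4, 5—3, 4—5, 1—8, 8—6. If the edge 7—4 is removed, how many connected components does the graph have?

1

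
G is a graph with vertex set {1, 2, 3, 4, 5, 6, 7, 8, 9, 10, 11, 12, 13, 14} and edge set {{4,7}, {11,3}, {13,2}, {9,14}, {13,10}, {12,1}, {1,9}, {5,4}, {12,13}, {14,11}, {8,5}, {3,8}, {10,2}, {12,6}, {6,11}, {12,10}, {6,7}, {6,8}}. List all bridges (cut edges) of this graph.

The edges on the cycle 12-13-2-10-12 are not bridges since each lies on that cycle.
Every edge lies on some cycle, so there are no bridges.

none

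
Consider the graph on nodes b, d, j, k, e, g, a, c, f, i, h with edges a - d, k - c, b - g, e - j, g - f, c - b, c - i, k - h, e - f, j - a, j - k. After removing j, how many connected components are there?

2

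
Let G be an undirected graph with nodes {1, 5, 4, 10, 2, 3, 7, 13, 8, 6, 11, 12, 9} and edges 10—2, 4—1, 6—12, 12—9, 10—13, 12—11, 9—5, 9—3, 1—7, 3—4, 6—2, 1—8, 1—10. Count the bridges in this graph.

5

The edges on the cycle 6-12-9-3-4-1-10-2-6 are not bridges since each lies on that cycle.
But removing 9—5 disconnects 9 from 5; removing 12—11 disconnects 12 from 11; removing 7—1 disconnects 7 from 1; removing 8—1 disconnects 8 from 1 — these are bridges.
In total 5 edges are bridges.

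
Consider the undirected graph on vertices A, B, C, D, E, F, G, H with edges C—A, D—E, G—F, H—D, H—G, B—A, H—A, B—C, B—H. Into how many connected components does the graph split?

Starting from A we can reach A, B, C, D, E, F, G, H. That is one component of size 8.
Total: 1 component.

1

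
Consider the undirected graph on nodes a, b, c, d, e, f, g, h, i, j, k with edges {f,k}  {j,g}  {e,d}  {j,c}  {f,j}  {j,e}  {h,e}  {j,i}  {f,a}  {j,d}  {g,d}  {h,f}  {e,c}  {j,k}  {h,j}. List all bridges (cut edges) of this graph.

The edges on the cycle h-f-j-g-d-e-h are not bridges since each lies on that cycle.
But removing i-j disconnects i from j; removing f-a disconnects f from a — these are bridges.

a-f, i-j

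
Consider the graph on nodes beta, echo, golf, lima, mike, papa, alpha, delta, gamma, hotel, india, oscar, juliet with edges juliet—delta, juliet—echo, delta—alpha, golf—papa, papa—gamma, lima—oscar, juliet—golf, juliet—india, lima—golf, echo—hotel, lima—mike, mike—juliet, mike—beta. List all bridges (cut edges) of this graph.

The edges on the cycle lima-mike-juliet-golf-lima are not bridges since each lies on that cycle.
But removing alpha—delta disconnects alpha from delta; removing echo—hotel disconnects echo from hotel; removing golf—papa disconnects golf from papa; removing juliet—delta disconnects juliet from delta — these are bridges.
In total 9 edges are bridges.

alpha-delta, beta-mike, delta-juliet, echo-hotel, echo-juliet, gamma-papa, golf-papa, india-juliet, lima-oscar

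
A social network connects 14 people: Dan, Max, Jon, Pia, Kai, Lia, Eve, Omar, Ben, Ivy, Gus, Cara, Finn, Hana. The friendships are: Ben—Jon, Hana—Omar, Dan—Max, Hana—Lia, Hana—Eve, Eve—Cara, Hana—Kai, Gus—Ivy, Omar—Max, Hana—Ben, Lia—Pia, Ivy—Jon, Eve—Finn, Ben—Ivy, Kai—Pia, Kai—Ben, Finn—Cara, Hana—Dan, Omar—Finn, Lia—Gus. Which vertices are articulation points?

Hana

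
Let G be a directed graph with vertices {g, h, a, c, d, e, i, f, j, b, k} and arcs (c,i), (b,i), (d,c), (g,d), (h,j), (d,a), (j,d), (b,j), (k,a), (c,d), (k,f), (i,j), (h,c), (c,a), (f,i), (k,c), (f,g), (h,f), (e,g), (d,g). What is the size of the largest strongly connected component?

5

{c, d, g, i, j} are all mutually reachable — one SCC of size 5.
{e} is an SCC by itself.
{h} is an SCC by itself.
{f} is an SCC by itself.
{k} is an SCC by itself.
(and 2 more singleton SCCs)
The largest has 5 vertices.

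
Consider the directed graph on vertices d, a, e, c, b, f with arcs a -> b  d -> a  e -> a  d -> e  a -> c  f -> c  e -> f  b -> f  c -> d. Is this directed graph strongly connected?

Yes

From a we can reach every vertex (a, b, c, d, e, f), and every vertex can reach a (a, b, c, d, e, f). So the whole graph is one strongly connected component.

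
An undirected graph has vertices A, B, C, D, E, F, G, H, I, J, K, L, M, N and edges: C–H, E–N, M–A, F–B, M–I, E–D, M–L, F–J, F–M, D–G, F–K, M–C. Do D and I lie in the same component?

The component containing D is {D, E, G, N}, and I is not in it.

No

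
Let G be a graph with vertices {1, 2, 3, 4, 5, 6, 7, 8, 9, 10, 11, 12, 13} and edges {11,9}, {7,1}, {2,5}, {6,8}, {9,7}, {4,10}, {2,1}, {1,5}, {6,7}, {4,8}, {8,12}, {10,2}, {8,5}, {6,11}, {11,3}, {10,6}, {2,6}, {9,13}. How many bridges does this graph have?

3

The edges on the cycle 10-2-5-1-7-9-11-6-10 are not bridges since each lies on that cycle.
But removing 11–3 disconnects 11 from 3; removing 13–9 disconnects 13 from 9; removing 8–12 disconnects 8 from 12 — these are bridges.
That makes 3 bridges.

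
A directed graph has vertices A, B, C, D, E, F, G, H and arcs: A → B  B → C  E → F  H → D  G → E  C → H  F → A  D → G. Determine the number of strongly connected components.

1

{A, B, C, D, E, F, G, H} are all mutually reachable — one SCC of size 8.
That gives 1 strongly connected component.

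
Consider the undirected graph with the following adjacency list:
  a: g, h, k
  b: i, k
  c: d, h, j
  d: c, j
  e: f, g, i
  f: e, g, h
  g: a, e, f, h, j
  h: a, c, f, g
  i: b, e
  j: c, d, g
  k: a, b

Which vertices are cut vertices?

Removing h, for instance, still leaves 1 component. No single vertex removal increases the component count — the graph has no articulation points.

none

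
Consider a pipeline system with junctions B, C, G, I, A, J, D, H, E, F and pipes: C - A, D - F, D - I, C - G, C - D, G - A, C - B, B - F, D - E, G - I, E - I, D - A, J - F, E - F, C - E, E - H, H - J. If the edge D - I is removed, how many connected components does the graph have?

1

D and I are still connected via D-E-I, so the component count stays at 1.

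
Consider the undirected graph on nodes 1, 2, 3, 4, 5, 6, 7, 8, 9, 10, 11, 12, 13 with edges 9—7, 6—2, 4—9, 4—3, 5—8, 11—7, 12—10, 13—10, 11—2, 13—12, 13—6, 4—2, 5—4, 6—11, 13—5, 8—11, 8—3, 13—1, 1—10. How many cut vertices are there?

Removing 13 increases the component count from 1 to 2, so 13 is a cut vertex.
By contrast removing 5 leaves 1 component; it is not a cut vertex. No other vertex is a cut vertex either.

1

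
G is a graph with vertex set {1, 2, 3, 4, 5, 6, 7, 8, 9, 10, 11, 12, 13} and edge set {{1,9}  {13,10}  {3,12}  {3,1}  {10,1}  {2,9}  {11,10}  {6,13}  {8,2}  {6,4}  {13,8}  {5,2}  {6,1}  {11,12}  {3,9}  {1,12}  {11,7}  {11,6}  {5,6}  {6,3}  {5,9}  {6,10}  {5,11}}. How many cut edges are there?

The edges on the cycle 5-11-10-6-5 are not bridges since each lies on that cycle.
But removing 11–7 disconnects 11 from 7; removing 6–4 disconnects 6 from 4 — these are bridges.
That makes 2 bridges.

2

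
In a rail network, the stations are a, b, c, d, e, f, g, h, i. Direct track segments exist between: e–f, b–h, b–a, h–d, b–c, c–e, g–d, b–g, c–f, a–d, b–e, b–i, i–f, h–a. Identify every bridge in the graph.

The edges on the cycle b-i-f-e-b are not bridges since each lies on that cycle.
Every edge lies on some cycle, so there are no bridges.

none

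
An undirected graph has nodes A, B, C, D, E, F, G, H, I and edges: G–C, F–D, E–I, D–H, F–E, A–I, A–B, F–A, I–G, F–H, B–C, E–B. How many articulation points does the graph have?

1

Removing F increases the component count from 1 to 2, so F is a cut vertex.
By contrast removing B leaves 1 component; it is not a cut vertex. No other vertex is a cut vertex either.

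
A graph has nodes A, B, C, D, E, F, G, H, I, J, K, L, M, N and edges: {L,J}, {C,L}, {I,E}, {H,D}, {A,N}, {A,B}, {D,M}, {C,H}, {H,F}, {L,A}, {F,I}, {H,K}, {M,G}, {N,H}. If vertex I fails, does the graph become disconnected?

Yes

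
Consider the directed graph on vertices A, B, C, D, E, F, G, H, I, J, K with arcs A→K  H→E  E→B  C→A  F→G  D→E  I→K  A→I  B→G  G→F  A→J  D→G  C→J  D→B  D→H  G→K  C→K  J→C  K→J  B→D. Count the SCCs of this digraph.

3

{A, C, I, J, K} are all mutually reachable — one SCC of size 5.
{B, D, E, H} are all mutually reachable — one SCC of size 4.
{F, G} are all mutually reachable — one SCC of size 2.
That gives 3 strongly connected components.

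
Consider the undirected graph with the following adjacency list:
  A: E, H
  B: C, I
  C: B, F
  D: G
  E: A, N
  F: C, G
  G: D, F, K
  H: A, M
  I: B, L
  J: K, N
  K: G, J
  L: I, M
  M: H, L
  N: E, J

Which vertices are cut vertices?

Removing G increases the component count from 1 to 2, so G is a cut vertex.
By contrast removing L leaves 1 component; it is not a cut vertex. No other vertex is a cut vertex either.

G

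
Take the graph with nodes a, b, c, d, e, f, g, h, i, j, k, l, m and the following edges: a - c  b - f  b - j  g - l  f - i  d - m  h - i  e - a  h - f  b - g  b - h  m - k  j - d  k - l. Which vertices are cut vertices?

Removing a increases the component count from 2 to 3, so a is a cut vertex.
Removing b increases the component count from 2 to 3, so b is a cut vertex.
By contrast removing f leaves 2 components; it is not a cut vertex. No other vertex is a cut vertex either.

a, b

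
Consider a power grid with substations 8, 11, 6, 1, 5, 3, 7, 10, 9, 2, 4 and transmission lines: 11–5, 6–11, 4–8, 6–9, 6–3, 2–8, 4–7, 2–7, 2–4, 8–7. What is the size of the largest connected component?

5

10 is isolated — a component by itself.
1 is isolated — a component by itself.
Starting from 2 we can reach 2, 4, 7, 8. That is one component of size 4.
Starting from 3 we can reach 3, 5, 6, 9, 11. That is one component of size 5.
The largest has 5 vertices.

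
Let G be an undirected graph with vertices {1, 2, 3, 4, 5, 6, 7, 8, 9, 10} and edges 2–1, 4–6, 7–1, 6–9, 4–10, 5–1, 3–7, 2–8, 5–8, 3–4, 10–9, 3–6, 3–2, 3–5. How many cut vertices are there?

Removing 3 increases the component count from 1 to 2, so 3 is a cut vertex.
By contrast removing 8 leaves 1 component; it is not a cut vertex. No other vertex is a cut vertex either.

1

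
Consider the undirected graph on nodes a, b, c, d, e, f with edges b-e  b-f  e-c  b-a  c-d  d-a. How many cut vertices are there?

1

Removing b increases the component count from 1 to 2, so b is a cut vertex.
By contrast removing d leaves 1 component; it is not a cut vertex. No other vertex is a cut vertex either.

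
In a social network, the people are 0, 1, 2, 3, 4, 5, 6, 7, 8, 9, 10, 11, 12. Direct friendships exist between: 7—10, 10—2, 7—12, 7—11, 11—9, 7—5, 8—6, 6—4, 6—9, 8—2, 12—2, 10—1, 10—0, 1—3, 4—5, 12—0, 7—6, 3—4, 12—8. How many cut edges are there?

0

The edges on the cycle 7-10-2-8-12-7 are not bridges since each lies on that cycle.
Every edge lies on some cycle, so there are no bridges.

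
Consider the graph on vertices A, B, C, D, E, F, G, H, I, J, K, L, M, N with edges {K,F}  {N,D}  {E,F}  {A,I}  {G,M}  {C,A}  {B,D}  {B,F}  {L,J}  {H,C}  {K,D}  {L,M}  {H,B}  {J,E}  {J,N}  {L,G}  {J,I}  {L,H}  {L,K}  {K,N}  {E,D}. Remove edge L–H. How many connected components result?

L and H are still connected via L-K-F-B-H, so the component count stays at 1.

1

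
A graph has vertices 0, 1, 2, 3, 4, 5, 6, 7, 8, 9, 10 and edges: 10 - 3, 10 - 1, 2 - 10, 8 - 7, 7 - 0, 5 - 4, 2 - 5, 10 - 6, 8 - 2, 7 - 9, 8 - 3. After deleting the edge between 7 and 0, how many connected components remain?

Before removal there is 1 component.
7 - 0 is a bridge — removing it separates 7's side from 0's side.
After removal: 2 components.

2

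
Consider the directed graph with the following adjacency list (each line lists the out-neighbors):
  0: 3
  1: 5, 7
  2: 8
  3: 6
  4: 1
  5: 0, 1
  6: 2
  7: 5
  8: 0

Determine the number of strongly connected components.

{0, 2, 3, 6, 8} are all mutually reachable — one SCC of size 5.
{1, 5, 7} are all mutually reachable — one SCC of size 3.
{4} is an SCC by itself.
That gives 3 strongly connected components.

3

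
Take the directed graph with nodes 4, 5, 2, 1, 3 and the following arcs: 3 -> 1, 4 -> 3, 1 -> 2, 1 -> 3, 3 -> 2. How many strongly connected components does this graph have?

{1, 3} are all mutually reachable — one SCC of size 2.
{5} is an SCC by itself.
{4} is an SCC by itself.
{2} is an SCC by itself.
That gives 4 strongly connected components.

4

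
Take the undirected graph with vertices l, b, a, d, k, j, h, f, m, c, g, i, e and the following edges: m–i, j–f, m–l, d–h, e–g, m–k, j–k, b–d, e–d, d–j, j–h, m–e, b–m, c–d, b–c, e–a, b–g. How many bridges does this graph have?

4

The edges on the cycle m-e-d-j-k-m are not bridges since each lies on that cycle.
But removing m–l disconnects m from l; removing m–i disconnects m from i; removing a–e disconnects a from e; removing j–f disconnects j from f — these are bridges.
That makes 4 bridges.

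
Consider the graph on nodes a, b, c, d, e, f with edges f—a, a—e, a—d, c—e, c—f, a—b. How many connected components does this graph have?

1

Starting from a we can reach a, b, c, d, e, f. That is one component of size 6.
Total: 1 component.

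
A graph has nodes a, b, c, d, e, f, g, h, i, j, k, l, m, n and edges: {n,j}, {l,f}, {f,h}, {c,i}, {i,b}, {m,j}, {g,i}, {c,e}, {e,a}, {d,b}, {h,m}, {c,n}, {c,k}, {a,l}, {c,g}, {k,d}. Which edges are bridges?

none

The edges on the cycle c-k-d-b-i-c are not bridges since each lies on that cycle.
Every edge lies on some cycle, so there are no bridges.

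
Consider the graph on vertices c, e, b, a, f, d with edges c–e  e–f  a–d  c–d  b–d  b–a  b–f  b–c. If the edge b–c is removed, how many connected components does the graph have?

1

b and c are still connected via b-d-c, so the component count stays at 1.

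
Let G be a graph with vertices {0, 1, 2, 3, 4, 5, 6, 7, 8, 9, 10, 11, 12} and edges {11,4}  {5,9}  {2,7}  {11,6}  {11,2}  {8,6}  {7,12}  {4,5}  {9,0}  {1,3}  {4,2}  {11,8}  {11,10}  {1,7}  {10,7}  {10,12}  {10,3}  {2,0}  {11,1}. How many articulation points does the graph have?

1

Removing 11 increases the component count from 1 to 2, so 11 is a cut vertex.
By contrast removing 4 leaves 1 component; it is not a cut vertex. No other vertex is a cut vertex either.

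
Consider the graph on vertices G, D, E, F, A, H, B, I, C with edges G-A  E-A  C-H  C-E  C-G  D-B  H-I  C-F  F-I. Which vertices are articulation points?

Removing C increases the component count from 2 to 3, so C is a cut vertex.
By contrast removing B leaves 2 components; it is not a cut vertex. No other vertex is a cut vertex either.

C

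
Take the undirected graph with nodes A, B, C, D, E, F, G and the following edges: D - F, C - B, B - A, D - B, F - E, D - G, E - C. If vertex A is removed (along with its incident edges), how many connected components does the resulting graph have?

With A gone, the remaining components are: {B, C, D, E, F, G}.
That is 1 component.

1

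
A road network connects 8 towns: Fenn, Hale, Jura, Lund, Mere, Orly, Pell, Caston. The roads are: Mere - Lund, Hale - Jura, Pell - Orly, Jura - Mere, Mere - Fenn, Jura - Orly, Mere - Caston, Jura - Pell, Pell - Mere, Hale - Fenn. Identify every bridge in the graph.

Caston-Mere, Lund-Mere

The edges on the cycle Jura-Pell-Mere-Jura are not bridges since each lies on that cycle.
But removing Lund - Mere disconnects Lund from Mere; removing Mere - Caston disconnects Mere from Caston — these are bridges.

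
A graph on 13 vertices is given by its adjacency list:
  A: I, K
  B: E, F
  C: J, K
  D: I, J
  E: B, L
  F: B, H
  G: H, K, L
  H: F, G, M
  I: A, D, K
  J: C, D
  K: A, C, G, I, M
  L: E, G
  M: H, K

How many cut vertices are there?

1

Removing K increases the component count from 1 to 2, so K is a cut vertex.
By contrast removing F leaves 1 component; it is not a cut vertex. No other vertex is a cut vertex either.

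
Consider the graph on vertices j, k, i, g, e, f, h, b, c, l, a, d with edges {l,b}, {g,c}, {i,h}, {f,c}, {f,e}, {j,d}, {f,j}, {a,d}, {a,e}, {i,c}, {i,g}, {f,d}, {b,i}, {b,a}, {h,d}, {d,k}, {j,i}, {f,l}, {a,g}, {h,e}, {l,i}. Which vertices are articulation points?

d

Removing d increases the component count from 1 to 2, so d is a cut vertex.
By contrast removing j leaves 1 component; it is not a cut vertex. No other vertex is a cut vertex either.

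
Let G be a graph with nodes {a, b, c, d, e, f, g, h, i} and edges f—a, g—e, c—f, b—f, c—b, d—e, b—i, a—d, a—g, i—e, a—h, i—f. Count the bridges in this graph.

1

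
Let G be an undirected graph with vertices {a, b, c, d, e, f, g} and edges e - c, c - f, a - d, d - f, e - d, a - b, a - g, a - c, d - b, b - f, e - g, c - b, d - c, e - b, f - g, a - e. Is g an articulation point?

Deleting g leaves 1 component (was 1) (its neighbors a, e, f remain connected to each other), so g is not a cut vertex.

No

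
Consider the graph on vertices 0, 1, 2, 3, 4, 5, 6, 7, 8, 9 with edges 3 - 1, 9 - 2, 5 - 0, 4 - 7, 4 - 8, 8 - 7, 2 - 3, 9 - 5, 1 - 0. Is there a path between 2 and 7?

No

The component containing 2 is {0, 1, 2, 3, 5, 9}, and 7 is not in it.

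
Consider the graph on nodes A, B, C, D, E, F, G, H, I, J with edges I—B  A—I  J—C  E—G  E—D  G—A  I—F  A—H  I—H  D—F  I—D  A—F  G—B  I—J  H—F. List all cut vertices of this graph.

Removing I increases the component count from 1 to 2, so I is a cut vertex.
Removing J increases the component count from 1 to 2, so J is a cut vertex.
By contrast removing E leaves 1 component; it is not a cut vertex. No other vertex is a cut vertex either.

I, J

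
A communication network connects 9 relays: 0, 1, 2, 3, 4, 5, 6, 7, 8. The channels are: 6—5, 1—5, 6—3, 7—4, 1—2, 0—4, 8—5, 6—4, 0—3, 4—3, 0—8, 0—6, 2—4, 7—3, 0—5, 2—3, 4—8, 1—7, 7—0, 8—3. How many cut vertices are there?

Removing 3, for instance, still leaves 1 component. No single vertex removal increases the component count — the graph has no articulation points.

0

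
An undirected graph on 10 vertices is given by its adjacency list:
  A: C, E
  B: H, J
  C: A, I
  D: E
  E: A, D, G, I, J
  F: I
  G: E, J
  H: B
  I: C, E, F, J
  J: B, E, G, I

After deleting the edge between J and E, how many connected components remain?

1

J and E are still connected via J-I-E, so the component count stays at 1.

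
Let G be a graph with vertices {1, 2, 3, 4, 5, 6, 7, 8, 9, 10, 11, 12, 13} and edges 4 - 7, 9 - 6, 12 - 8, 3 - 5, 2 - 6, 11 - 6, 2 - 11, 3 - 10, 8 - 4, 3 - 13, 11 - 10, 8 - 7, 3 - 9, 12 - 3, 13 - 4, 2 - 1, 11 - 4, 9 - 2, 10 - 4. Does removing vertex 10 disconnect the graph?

No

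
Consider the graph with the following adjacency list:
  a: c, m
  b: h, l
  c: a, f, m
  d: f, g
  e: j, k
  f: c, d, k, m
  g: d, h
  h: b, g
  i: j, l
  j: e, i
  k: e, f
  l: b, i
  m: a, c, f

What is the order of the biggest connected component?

13

Starting from a we can reach a, b, c, d, e, f, g, h, i, j, k, l, m. That is one component of size 13.
The largest has 13 vertices.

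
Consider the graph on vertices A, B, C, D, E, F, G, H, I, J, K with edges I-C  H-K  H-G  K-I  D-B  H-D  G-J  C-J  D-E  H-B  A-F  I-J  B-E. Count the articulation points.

1

Removing H increases the component count from 2 to 3, so H is a cut vertex.
By contrast removing D leaves 2 components; it is not a cut vertex. No other vertex is a cut vertex either.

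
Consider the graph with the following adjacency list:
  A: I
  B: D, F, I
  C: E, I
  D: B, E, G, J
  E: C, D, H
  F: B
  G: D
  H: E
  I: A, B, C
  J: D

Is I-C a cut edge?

No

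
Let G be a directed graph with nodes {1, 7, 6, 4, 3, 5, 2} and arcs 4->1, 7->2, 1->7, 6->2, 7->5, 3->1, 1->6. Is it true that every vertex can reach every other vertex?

No

There is no directed path from 7 to 3, so the graph is not strongly connected.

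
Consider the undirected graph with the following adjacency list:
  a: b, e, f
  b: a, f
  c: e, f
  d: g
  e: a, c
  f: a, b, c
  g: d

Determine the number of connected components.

Starting from d we can reach d, g. That is one component of size 2.
Starting from a we can reach a, b, c, e, f. That is one component of size 5.
Total: 2 components.

2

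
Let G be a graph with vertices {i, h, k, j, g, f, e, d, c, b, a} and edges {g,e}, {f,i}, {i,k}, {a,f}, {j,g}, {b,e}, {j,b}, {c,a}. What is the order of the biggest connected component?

d is isolated — a component by itself.
h is isolated — a component by itself.
Starting from b we can reach b, e, g, j. That is one component of size 4.
Starting from a we can reach a, c, f, i, k. That is one component of size 5.
The largest has 5 vertices.

5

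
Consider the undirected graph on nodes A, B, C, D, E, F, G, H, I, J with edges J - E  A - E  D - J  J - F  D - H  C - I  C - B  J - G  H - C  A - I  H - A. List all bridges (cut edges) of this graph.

B-C, F-J, G-J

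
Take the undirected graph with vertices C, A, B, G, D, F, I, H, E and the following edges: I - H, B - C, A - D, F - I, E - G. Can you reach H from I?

Yes

From I we can reach F, H, I, which includes H.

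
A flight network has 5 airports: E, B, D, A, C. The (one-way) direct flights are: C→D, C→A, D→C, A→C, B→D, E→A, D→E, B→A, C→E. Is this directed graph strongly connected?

There is no directed path from A to B, so the graph is not strongly connected.

No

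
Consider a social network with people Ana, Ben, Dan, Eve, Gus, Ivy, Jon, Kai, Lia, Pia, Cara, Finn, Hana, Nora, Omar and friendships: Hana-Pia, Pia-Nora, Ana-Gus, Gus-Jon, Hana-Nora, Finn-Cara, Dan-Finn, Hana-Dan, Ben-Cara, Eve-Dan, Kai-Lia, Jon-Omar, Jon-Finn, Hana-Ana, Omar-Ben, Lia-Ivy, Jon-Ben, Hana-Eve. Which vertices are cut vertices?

Removing Lia increases the component count from 2 to 3, so Lia is a cut vertex.
Removing Hana increases the component count from 2 to 3, so Hana is a cut vertex.
By contrast removing Pia leaves 2 components; it is not a cut vertex. No other vertex is a cut vertex either.

Lia, Hana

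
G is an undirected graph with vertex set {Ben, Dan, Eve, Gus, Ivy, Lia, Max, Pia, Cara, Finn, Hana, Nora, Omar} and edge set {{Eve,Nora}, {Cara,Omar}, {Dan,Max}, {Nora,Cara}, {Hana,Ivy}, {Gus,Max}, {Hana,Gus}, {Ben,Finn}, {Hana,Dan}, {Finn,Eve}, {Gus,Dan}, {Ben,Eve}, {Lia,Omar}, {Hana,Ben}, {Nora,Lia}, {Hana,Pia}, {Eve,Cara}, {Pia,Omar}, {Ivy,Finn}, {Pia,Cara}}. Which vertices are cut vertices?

Hana

Removing Hana increases the component count from 1 to 2, so Hana is a cut vertex.
By contrast removing Lia leaves 1 component; it is not a cut vertex. No other vertex is a cut vertex either.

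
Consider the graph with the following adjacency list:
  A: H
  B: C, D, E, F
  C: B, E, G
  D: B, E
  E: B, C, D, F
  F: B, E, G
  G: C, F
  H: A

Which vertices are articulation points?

none

Removing D, for instance, still leaves 2 components. No single vertex removal increases the component count — the graph has no articulation points.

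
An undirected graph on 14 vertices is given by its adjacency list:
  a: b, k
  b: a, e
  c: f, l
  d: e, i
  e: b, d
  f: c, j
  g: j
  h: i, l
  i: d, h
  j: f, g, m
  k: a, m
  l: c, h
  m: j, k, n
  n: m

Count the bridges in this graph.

The edges on the cycle i-h-l-c-f-j-m-k-a-b-e-d-i are not bridges since each lies on that cycle.
But removing n-m disconnects n from m; removing g-j disconnects g from j — these are bridges.
That makes 2 bridges.

2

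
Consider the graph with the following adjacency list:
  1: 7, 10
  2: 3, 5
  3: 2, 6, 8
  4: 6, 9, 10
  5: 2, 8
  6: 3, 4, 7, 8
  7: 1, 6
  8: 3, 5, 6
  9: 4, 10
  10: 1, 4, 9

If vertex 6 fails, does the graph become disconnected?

Yes

Deleting 6 raises the number of components from 1 to 2, so 6 is a cut vertex.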